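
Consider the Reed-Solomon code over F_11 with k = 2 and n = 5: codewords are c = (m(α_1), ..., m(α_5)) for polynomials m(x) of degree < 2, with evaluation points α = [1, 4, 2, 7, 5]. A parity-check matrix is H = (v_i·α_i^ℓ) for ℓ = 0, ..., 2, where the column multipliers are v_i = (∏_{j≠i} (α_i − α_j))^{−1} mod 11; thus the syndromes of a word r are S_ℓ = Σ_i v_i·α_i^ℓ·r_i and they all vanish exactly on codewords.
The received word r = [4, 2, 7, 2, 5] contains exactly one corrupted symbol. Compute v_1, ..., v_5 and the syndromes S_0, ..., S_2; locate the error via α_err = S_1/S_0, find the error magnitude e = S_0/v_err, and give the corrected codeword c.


S = (6, 9, 8), error at position 4, error magnitude e = 2, c = [4, 2, 7, 0, 5].

Step 1: column multipliers v_i = (∏_{j≠i}(α_i − α_j))^{−1} mod 11.
  i = 1 (α = 1): (1−4)(1−2)(1−7)(1−5) = (−3)·(−1)·(−6)·(−4) = 72 ≡ 6, so v_1 = 6^{−1} = 2 (mod 11).
  i = 2 (α = 4): (4−1)(4−2)(4−7)(4−5) = 3·2·(−3)·(−1) = 18 ≡ 7, so v_2 = 7^{−1} = 8 (mod 11).
  i = 3 (α = 2): (2−1)(2−4)(2−7)(2−5) = 1·(−2)·(−5)·(−3) = −30 ≡ 3, so v_3 = 3^{−1} = 4 (mod 11).
  i = 4 (α = 7): (7−1)(7−4)(7−2)(7−5) = 6·3·5·2 = 180 ≡ 4, so v_4 = 4^{−1} = 3 (mod 11).
  i = 5 (α = 5): (5−1)(5−4)(5−2)(5−7) = 4·1·3·(−2) = −24 ≡ 9, so v_5 = 9^{−1} = 5 (mod 11).
  v = [2, 8, 4, 3, 5].
Step 2: syndromes of r = [4, 2, 7, 2, 5] (all sums mod 11).
  S_0 = Σ v_i r_i = 2·4 + 8·2 + 4·7 + 3·2 + 5·5 = 83 ≡ 6.
  S_1 = Σ v_i α_i r_i = 2·1·4 + 8·4·2 + 4·2·7 + 3·7·2 + 5·5·5 = 295 ≡ 9.
  α_i^2 mod 11 = [1, 5, 4, 5, 3].
  S_2 = Σ v_i α_i^2 r_i = 2·1·4 + 8·5·2 + 4·4·7 + 3·5·2 + 5·3·5 = 305 ≡ 8.
  S = (6, 9, 8) ≠ 0, so r is not a codeword (an error is present).
Step 3: locate the error. For a single error e at position i, S_ℓ = v_i·e·α_i^ℓ, so α_err = S_1/S_0.
  S_0^{−1} = 6^{−1} = 2 (mod 11), so α_err = 9·2 = 18 ≡ 7 = α_4. Error position i = 4.
  Consistency check: S_2/S_1 = 8·5 = 40 ≡ 7 = α_err ✓ (single-error assumption holds).
Step 4: error magnitude e = S_0/v_4 = S_0·∏_{j≠4}(α_4 − α_j) = 6·4 = 24 ≡ 2 (mod 11).
Step 5: correct position 4: c_4 = r_4 − e = 2 − 2 ≡ 0 (mod 11). Hence c = [4, 2, 7, 0, 5].
  Check: interpolating c through the α_i gives m(x) = 1 + 3·x (degree < 2) with m(α_i) = c_i for every i, so c is indeed a codeword.


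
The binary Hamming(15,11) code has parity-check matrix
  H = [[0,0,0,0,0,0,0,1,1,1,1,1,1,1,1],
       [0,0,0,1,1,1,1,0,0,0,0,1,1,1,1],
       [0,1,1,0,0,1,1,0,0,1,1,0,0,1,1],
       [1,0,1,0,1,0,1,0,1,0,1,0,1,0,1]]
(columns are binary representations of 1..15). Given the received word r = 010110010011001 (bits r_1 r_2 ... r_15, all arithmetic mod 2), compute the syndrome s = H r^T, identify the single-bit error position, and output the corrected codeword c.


s = (0, 0, 1, 1)^T, error position = 3, corrected codeword c = 011110010011001

Compute s = H r^T mod 2 one row at a time:
  s_1 = 1 + 0 + 0 + 1 + 1 + 0 + 0 + 1 = 4 ≡ 0 (mod 2).
  s_2 = 1 + 1 + 0 + 0 + 1 + 0 + 0 + 1 = 4 ≡ 0 (mod 2).
  s_3 = 1 + 0 + 0 + 0 + 0 + 1 + 0 + 1 = 3 ≡ 1 (mod 2).
  s_4 = 0 + 0 + 1 + 0 + 0 + 1 + 0 + 1 = 3 ≡ 1 (mod 2).
s = (0, 0, 1, 1)^T — this equals column 3 of H (binary 0011), so error is at position 3.
Correct: flip bit 3 of r = 010110010011001 to get c = 011110010011001.


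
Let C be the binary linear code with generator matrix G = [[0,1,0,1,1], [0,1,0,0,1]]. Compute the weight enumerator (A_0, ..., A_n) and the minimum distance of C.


Weight distribution: A_0 = 1, A_1 = 1, A_2 = 1, A_3 = 1. Minimum distance d = 1.

Enumerate all 2^2 = 4 messages m ∈ F_2^2.
For each, compute codeword c = mG in F_2^5, then tally its weight.
  m = 00 → c = 00000, weight = 0.
  m = 10 → c = 01011, weight = 3.
  m = 01 → c = 01001, weight = 2.
  m = 11 → c = 00010, weight = 1.
Tally weights:
  weight 0: 1 codewords.
  weight 1: 1 codewords.
  weight 2: 1 codewords.
  weight 3: 1 codewords.
Minimum distance d = smallest w > 0 with A_w > 0 = 1.
Sanity: Σ A_w = 4 = 2^2 = 4 ✓.


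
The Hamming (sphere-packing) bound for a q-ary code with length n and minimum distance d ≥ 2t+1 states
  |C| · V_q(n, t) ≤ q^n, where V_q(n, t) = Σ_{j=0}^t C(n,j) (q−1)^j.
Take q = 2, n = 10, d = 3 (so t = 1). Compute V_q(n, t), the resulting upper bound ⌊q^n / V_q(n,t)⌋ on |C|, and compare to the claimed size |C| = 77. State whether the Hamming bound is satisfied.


V_q(n, t) = 11, q^n = 1024, Hamming bound = 93, |C| = 77 ≤ bound (satisfied).

Step 1: Compute V_q(n, t) = Σ_{j=0}^1 C(n, j) (q−1)^j.
  j = 0: C(10,0)·(1)^0 = 1·1 = 1.
  j = 1: C(10,1)·(1)^1 = 10·1 = 10.
  V_q(n, t) = 1 + 10 = 11.
Step 2: q^n = 2^10 = 1024.
Step 3: Hamming bound ⌊q^n / V_q(n,t)⌋ = ⌊1024/11⌋ = 93.
Step 4: Compare |C| = 77 to 93: satisfied.
The claimed |C| lies below the Hamming bound.


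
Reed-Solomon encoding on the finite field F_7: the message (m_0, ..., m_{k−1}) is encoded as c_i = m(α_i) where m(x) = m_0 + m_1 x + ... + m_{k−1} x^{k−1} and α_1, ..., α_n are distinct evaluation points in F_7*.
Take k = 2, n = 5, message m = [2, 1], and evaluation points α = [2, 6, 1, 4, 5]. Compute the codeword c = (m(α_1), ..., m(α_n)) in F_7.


c = [4, 1, 3, 6, 0]

Message polynomial: m(x) = 2 + 1·x (mod 7).
For each evaluation point α_i, compute m(α_i) mod 7:
  α_1 = 2: Horner steps 1 → 4, so m(2) = 4.
  α_2 = 6: Horner steps 1 → 1, so m(6) = 1.
  α_3 = 1: Horner steps 1 → 3, so m(1) = 3.
  α_4 = 4: Horner steps 1 → 6, so m(4) = 6.
  α_5 = 5: Horner steps 1 → 0, so m(5) = 0.
Codeword c = [4, 1, 3, 6, 0] ∈ F_7^5.


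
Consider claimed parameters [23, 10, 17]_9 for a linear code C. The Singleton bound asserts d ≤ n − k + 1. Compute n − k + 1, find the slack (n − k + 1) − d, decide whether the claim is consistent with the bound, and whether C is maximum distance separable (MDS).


Singleton RHS = n − k + 1 = 14, slack = -3, bound violated (no such code; not MDS).

Singleton bound: d ≤ n − k + 1.
Here n = 23, k = 10, so n − k + 1 = 14.
Given d = 17, check d ≤ 14: NO.
Slack = (n − k + 1) − d = -3.
The slack is negative: d = 17 exceeds n − k + 1 = 14 by 3, so the Singleton bound is violated and no linear [23, 10, 17]_9 code can exist. In particular it is not MDS (MDS requires d = n − k + 1 exactly).
Description: the claimed parameters are [23, 10, 17]_9; such a code would be impossible (violates the Singleton bound).


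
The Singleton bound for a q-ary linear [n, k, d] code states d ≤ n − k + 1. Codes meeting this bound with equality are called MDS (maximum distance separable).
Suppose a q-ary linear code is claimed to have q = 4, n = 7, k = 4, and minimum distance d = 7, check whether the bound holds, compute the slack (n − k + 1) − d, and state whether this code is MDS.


Singleton RHS = n − k + 1 = 4, slack = -3, bound violated (no such code; not MDS).

Singleton bound: d ≤ n − k + 1.
Here n = 7, k = 4, so n − k + 1 = 4.
Given d = 7, check d ≤ 4: NO.
Slack = (n − k + 1) − d = -3.
The slack is negative: d = 7 exceeds n − k + 1 = 4 by 3, so the Singleton bound is violated and no linear [7, 4, 7]_4 code can exist. In particular it is not MDS (MDS requires d = n − k + 1 exactly).
Description: the claimed parameters are [7, 4, 7]_4; such a code would be impossible (violates the Singleton bound).


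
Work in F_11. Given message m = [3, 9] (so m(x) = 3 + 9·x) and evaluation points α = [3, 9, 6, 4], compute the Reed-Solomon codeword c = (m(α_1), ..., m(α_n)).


c = [8, 7, 2, 6]

Message polynomial: m(x) = 3 + 9·x (mod 11).
For each evaluation point α_i, compute m(α_i) mod 11:
  α_1 = 3: Horner steps 9 → 8, so m(3) = 8.
  α_2 = 9: Horner steps 9 → 7, so m(9) = 7.
  α_3 = 6: Horner steps 9 → 2, so m(6) = 2.
  α_4 = 4: Horner steps 9 → 6, so m(4) = 6.
Codeword c = [8, 7, 2, 6] ∈ F_11^4.


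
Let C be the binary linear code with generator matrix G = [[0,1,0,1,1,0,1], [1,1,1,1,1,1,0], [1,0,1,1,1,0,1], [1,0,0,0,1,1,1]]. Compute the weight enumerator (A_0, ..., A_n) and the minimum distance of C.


Weight distribution: A_0 = 1, A_2 = 1, A_3 = 6, A_4 = 5, A_5 = 2, A_6 = 1. Minimum distance d = 2.

Enumerate all 2^4 = 16 messages m ∈ F_2^4.
For each, compute codeword c = mG in F_2^7, then tally its weight.
  m = 0000 → c = 0000000, weight = 0.
  m = 1000 → c = 0101101, weight = 4.
  m = 0100 → c = 1111110, weight = 6.
  m = 1100 → c = 1010011, weight = 4.
  m = 0010 → c = 1011101, weight = 5.
  m = 1010 → c = 1110000, weight = 3.
  m = 0110 → c = 0100011, weight = 3.
  m = 1110 → c = 0001110, weight = 3.
  m = 0001 → c = 1000111, weight = 4.
  m = 1001 → c = 1101010, weight = 4.
  m = 0101 → c = 0111001, weight = 4.
  m = 1101 → c = 0010100, weight = 2.
  m = 0011 → c = 0011010, weight = 3.
  m = 1011 → c = 0110111, weight = 5.
  m = 0111 → c = 1100100, weight = 3.
  m = 1111 → c = 1001001, weight = 3.
Tally weights:
  weight 0: 1 codewords.
  weight 2: 1 codewords.
  weight 3: 6 codewords.
  weight 4: 5 codewords.
  weight 5: 2 codewords.
  weight 6: 1 codewords.
Minimum distance d = smallest w > 0 with A_w > 0 = 2.
Sanity: Σ A_w = 16 = 2^4 = 16 ✓.


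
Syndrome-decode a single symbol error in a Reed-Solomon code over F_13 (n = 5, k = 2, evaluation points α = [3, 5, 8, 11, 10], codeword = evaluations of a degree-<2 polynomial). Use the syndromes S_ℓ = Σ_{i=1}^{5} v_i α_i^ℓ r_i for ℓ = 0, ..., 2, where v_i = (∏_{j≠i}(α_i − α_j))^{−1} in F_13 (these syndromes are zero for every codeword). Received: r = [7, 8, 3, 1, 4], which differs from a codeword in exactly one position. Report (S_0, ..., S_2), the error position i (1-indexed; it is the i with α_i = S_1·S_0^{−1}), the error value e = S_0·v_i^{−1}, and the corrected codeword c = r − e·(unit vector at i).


S = (3, 7, 12), error at position 4, error magnitude e = 3, c = [7, 8, 3, 11, 4].

Step 1: column multipliers v_i = (∏_{j≠i}(α_i − α_j))^{−1} mod 13.
  i = 1 (α = 3): (3−5)(3−8)(3−11)(3−10) = (−2)·(−5)·(−8)·(−7) = 560 ≡ 1, so v_1 = 1^{−1} = 1 (mod 13).
  i = 2 (α = 5): (5−3)(5−8)(5−11)(5−10) = 2·(−3)·(−6)·(−5) = −180 ≡ 2, so v_2 = 2^{−1} = 7 (mod 13).
  i = 3 (α = 8): (8−3)(8−5)(8−11)(8−10) = 5·3·(−3)·(−2) = 90 ≡ 12, so v_3 = 12^{−1} = 12 (mod 13).
  i = 4 (α = 11): (11−3)(11−5)(11−8)(11−10) = 8·6·3·1 = 144 ≡ 1, so v_4 = 1^{−1} = 1 (mod 13).
  i = 5 (α = 10): (10−3)(10−5)(10−8)(10−11) = 7·5·2·(−1) = −70 ≡ 8, so v_5 = 8^{−1} = 5 (mod 13).
  v = [1, 7, 12, 1, 5].
Step 2: syndromes of r = [7, 8, 3, 1, 4] (all sums mod 13).
  S_0 = Σ v_i r_i = 1·7 + 7·8 + 12·3 + 1·1 + 5·4 = 120 ≡ 3.
  S_1 = Σ v_i α_i r_i = 1·3·7 + 7·5·8 + 12·8·3 + 1·11·1 + 5·10·4 = 800 ≡ 7.
  α_i^2 mod 13 = [9, 12, 12, 4, 9].
  S_2 = Σ v_i α_i^2 r_i = 1·9·7 + 7·12·8 + 12·12·3 + 1·4·1 + 5·9·4 = 1351 ≡ 12.
  S = (3, 7, 12) ≠ 0, so r is not a codeword (an error is present).
Step 3: locate the error. For a single error e at position i, S_ℓ = v_i·e·α_i^ℓ, so α_err = S_1/S_0.
  S_0^{−1} = 3^{−1} = 9 (mod 13), so α_err = 7·9 = 63 ≡ 11 = α_4. Error position i = 4.
  Consistency check: S_2/S_1 = 12·2 = 24 ≡ 11 = α_err ✓ (single-error assumption holds).
Step 4: error magnitude e = S_0/v_4 = S_0·∏_{j≠4}(α_4 − α_j) = 3·1 = 3 ≡ 3 (mod 13).
Step 5: correct position 4: c_4 = r_4 − e = 1 − 3 ≡ 11 (mod 13). Hence c = [7, 8, 3, 11, 4].
  Check: interpolating c through the α_i gives m(x) = 12 + 7·x (degree < 2) with m(α_i) = c_i for every i, so c is indeed a codeword.


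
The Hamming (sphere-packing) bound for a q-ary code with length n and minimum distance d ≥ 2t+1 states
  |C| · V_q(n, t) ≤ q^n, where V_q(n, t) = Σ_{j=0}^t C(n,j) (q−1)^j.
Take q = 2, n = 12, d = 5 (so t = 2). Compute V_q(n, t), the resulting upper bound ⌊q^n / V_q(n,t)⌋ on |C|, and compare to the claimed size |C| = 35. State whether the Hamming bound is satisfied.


V_q(n, t) = 79, q^n = 4096, Hamming bound = 51, |C| = 35 ≤ bound (satisfied).

Step 1: Compute V_q(n, t) = Σ_{j=0}^2 C(n, j) (q−1)^j.
  j = 0: C(12,0)·(1)^0 = 1·1 = 1.
  j = 1: C(12,1)·(1)^1 = 12·1 = 12.
  j = 2: C(12,2)·(1)^2 = 66·1 = 66.
  V_q(n, t) = 1 + 12 + 66 = 79.
Step 2: q^n = 2^12 = 4096.
Step 3: Hamming bound ⌊q^n / V_q(n,t)⌋ = ⌊4096/79⌋ = 51.
Step 4: Compare |C| = 35 to 51: satisfied.
The claimed |C| lies below the Hamming bound.


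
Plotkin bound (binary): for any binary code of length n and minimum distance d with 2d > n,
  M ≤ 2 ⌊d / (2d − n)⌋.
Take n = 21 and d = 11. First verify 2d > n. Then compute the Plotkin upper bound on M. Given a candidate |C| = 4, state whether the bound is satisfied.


Plotkin bound M ≤ 22; given |C| = 4 ≤ bound (satisfied).

Check applicability: 2d = 22, n = 21.
2d − n = 1 > 0, so Plotkin applies.
Compute d/(2d−n) = 11/1 ≈ 11.0000.
⌊d/(2d−n)⌋ = 11.
Plotkin bound: M ≤ 2·11 = 22.
Given |C| = 4, check: satisfied.
This |C| is below the Plotkin bound.


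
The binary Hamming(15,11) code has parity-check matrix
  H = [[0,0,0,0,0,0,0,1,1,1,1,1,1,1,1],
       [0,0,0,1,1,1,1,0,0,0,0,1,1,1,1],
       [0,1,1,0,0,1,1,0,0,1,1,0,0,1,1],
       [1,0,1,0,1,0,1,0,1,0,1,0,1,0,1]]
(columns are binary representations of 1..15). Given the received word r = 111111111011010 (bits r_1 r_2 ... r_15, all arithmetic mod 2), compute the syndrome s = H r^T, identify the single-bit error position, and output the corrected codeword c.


s = (1, 0, 0, 0)^T, error position = 8, corrected codeword c = 111111101011010

Compute s = H r^T mod 2 one row at a time:
  s_1 = 1 + 1 + 0 + 1 + 1 + 0 + 1 + 0 = 5 ≡ 1 (mod 2).
  s_2 = 1 + 1 + 1 + 1 + 1 + 0 + 1 + 0 = 6 ≡ 0 (mod 2).
  s_3 = 1 + 1 + 1 + 1 + 0 + 1 + 1 + 0 = 6 ≡ 0 (mod 2).
  s_4 = 1 + 1 + 1 + 1 + 1 + 1 + 0 + 0 = 6 ≡ 0 (mod 2).
s = (1, 0, 0, 0)^T — this equals column 8 of H (binary 1000), so error is at position 8.
Correct: flip bit 8 of r = 111111111011010 to get c = 111111101011010.


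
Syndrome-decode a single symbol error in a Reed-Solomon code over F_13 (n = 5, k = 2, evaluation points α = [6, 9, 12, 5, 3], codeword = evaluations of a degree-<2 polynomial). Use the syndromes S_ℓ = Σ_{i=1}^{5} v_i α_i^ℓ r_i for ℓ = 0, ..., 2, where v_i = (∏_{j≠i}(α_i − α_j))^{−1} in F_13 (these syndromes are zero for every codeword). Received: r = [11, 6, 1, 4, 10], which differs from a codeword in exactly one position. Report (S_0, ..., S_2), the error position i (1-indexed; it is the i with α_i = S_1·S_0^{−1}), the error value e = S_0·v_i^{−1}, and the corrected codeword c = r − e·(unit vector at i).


S = (6, 5, 2), error at position 5, error magnitude e = 7, c = [11, 6, 1, 4, 3].

Step 1: column multipliers v_i = (∏_{j≠i}(α_i − α_j))^{−1} mod 13.
  i = 1 (α = 6): (6−9)(6−12)(6−5)(6−3) = (−3)·(−6)·1·3 = 54 ≡ 2, so v_1 = 2^{−1} = 7 (mod 13).
  i = 2 (α = 9): (9−6)(9−12)(9−5)(9−3) = 3·(−3)·4·6 = −216 ≡ 5, so v_2 = 5^{−1} = 8 (mod 13).
  i = 3 (α = 12): (12−6)(12−9)(12−5)(12−3) = 6·3·7·9 = 1134 ≡ 3, so v_3 = 3^{−1} = 9 (mod 13).
  i = 4 (α = 5): (5−6)(5−9)(5−12)(5−3) = (−1)·(−4)·(−7)·2 = −56 ≡ 9, so v_4 = 9^{−1} = 3 (mod 13).
  i = 5 (α = 3): (3−6)(3−9)(3−12)(3−5) = (−3)·(−6)·(−9)·(−2) = 324 ≡ 12, so v_5 = 12^{−1} = 12 (mod 13).
  v = [7, 8, 9, 3, 12].
Step 2: syndromes of r = [11, 6, 1, 4, 10] (all sums mod 13).
  S_0 = Σ v_i r_i = 7·11 + 8·6 + 9·1 + 3·4 + 12·10 = 266 ≡ 6.
  S_1 = Σ v_i α_i r_i = 7·6·11 + 8·9·6 + 9·12·1 + 3·5·4 + 12·3·10 = 1422 ≡ 5.
  α_i^2 mod 13 = [10, 3, 1, 12, 9].
  S_2 = Σ v_i α_i^2 r_i = 7·10·11 + 8·3·6 + 9·1·1 + 3·12·4 + 12·9·10 = 2147 ≡ 2.
  S = (6, 5, 2) ≠ 0, so r is not a codeword (an error is present).
Step 3: locate the error. For a single error e at position i, S_ℓ = v_i·e·α_i^ℓ, so α_err = S_1/S_0.
  S_0^{−1} = 6^{−1} = 11 (mod 13), so α_err = 5·11 = 55 ≡ 3 = α_5. Error position i = 5.
  Consistency check: S_2/S_1 = 2·8 = 16 ≡ 3 = α_err ✓ (single-error assumption holds).
Step 4: error magnitude e = S_0/v_5 = S_0·∏_{j≠5}(α_5 − α_j) = 6·12 = 72 ≡ 7 (mod 13).
Step 5: correct position 5: c_5 = r_5 − e = 10 − 7 ≡ 3 (mod 13). Hence c = [11, 6, 1, 4, 3].
  Check: interpolating c through the α_i gives m(x) = 8 + 7·x (degree < 2) with m(α_i) = c_i for every i, so c is indeed a codeword.


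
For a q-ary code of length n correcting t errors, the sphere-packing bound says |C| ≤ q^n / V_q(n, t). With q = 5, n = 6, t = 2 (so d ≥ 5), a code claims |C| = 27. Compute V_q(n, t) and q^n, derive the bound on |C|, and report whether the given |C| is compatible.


V_q(n, t) = 265, q^n = 15625, Hamming bound = 58, |C| = 27 ≤ bound (satisfied).

Step 1: Compute V_q(n, t) = Σ_{j=0}^2 C(n, j) (q−1)^j.
  j = 0: C(6,0)·(4)^0 = 1·1 = 1.
  j = 1: C(6,1)·(4)^1 = 6·4 = 24.
  j = 2: C(6,2)·(4)^2 = 15·16 = 240.
  V_q(n, t) = 1 + 24 + 240 = 265.
Step 2: q^n = 5^6 = 15625.
Step 3: Hamming bound ⌊q^n / V_q(n,t)⌋ = ⌊15625/265⌋ = 58.
Step 4: Compare |C| = 27 to 58: satisfied.
The claimed |C| lies below the Hamming bound.


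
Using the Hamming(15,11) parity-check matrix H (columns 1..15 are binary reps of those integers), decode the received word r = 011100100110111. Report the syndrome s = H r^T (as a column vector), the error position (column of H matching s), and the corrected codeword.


s = (1, 1, 1, 1)^T, error position = 15, corrected codeword c = 011100100110110

Compute s = H r^T mod 2 one row at a time:
  s_1 = 0 + 0 + 1 + 1 + 0 + 1 + 1 + 1 = 5 ≡ 1 (mod 2).
  s_2 = 1 + 0 + 0 + 1 + 0 + 1 + 1 + 1 = 5 ≡ 1 (mod 2).
  s_3 = 1 + 1 + 0 + 1 + 1 + 1 + 1 + 1 = 7 ≡ 1 (mod 2).
  s_4 = 0 + 1 + 0 + 1 + 0 + 1 + 1 + 1 = 5 ≡ 1 (mod 2).
s = (1, 1, 1, 1)^T — this equals column 15 of H (binary 1111), so error is at position 15.
Correct: flip bit 15 of r = 011100100110111 to get c = 011100100110110.


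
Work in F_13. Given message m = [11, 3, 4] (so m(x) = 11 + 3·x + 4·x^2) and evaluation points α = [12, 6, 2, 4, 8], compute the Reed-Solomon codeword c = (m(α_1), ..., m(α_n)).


c = [12, 4, 7, 9, 5]

Message polynomial: m(x) = 11 + 3·x + 4·x^2 (mod 13).
For each evaluation point α_i, compute m(α_i) mod 13:
  α_1 = 12: Horner steps 4 → 12 → 12, so m(12) = 12.
  α_2 = 6: Horner steps 4 → 1 → 4, so m(6) = 4.
  α_3 = 2: Horner steps 4 → 11 → 7, so m(2) = 7.
  α_4 = 4: Horner steps 4 → 6 → 9, so m(4) = 9.
  α_5 = 8: Horner steps 4 → 9 → 5, so m(8) = 5.
Codeword c = [12, 4, 7, 9, 5] ∈ F_13^5.


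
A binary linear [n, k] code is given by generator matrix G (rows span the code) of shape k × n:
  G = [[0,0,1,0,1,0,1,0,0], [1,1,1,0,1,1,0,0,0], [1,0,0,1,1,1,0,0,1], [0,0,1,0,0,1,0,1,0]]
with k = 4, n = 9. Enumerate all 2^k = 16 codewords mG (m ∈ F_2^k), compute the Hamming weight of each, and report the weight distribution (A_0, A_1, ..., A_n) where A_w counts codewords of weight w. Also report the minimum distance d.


Weight distribution: A_0 = 1, A_3 = 2, A_4 = 4, A_5 = 6, A_6 = 2, A_8 = 1. Minimum distance d = 3.

Enumerate all 2^4 = 16 messages m ∈ F_2^4.
For each, compute codeword c = mG in F_2^9, then tally its weight.
  m = 0000 → c = 000000000, weight = 0.
  m = 1000 → c = 001010100, weight = 3.
  m = 0100 → c = 111011000, weight = 5.
  m = 1100 → c = 110001100, weight = 4.
  m = 0010 → c = 100111001, weight = 5.
  m = 1010 → c = 101101101, weight = 6.
  m = 0110 → c = 011100001, weight = 4.
  m = 1110 → c = 010110101, weight = 5.
  m = 0001 → c = 001001010, weight = 3.
  m = 1001 → c = 000011110, weight = 4.
  m = 0101 → c = 110010010, weight = 4.
  m = 1101 → c = 111000110, weight = 5.
  m = 0011 → c = 101110011, weight = 6.
  m = 1011 → c = 100100111, weight = 5.
  m = 0111 → c = 010101011, weight = 5.
  m = 1111 → c = 011111111, weight = 8.
Tally weights:
  weight 0: 1 codewords.
  weight 3: 2 codewords.
  weight 4: 4 codewords.
  weight 5: 6 codewords.
  weight 6: 2 codewords.
  weight 8: 1 codewords.
Minimum distance d = smallest w > 0 with A_w > 0 = 3.
Sanity: Σ A_w = 16 = 2^4 = 16 ✓.


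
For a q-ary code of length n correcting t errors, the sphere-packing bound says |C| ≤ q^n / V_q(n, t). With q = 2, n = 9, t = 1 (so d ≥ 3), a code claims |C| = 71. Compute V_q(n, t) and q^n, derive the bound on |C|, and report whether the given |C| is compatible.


V_q(n, t) = 10, q^n = 512, Hamming bound = 51, |C| = 71 > bound (violated).

Step 1: Compute V_q(n, t) = Σ_{j=0}^1 C(n, j) (q−1)^j.
  j = 0: C(9,0)·(1)^0 = 1·1 = 1.
  j = 1: C(9,1)·(1)^1 = 9·1 = 9.
  V_q(n, t) = 1 + 9 = 10.
Step 2: q^n = 2^9 = 512.
Step 3: Hamming bound ⌊q^n / V_q(n,t)⌋ = ⌊512/10⌋ = 51.
Step 4: Compare |C| = 71 to 51: violated.
The claimed |C| lies above the Hamming bound, so no 2-ary code of length 9 with d ≥ 3 can have 71 codewords.


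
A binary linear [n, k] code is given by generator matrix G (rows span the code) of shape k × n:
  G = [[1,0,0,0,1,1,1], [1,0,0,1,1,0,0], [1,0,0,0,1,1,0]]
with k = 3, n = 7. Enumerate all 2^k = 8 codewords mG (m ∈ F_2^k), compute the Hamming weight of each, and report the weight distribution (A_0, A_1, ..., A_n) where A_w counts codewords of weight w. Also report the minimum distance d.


Weight distribution: A_0 = 1, A_1 = 1, A_2 = 1, A_3 = 3, A_4 = 2. Minimum distance d = 1.

Enumerate all 2^3 = 8 messages m ∈ F_2^3.
For each, compute codeword c = mG in F_2^7, then tally its weight.
  m = 000 → c = 0000000, weight = 0.
  m = 100 → c = 1000111, weight = 4.
  m = 010 → c = 1001100, weight = 3.
  m = 110 → c = 0001011, weight = 3.
  m = 001 → c = 1000110, weight = 3.
  m = 101 → c = 0000001, weight = 1.
  m = 011 → c = 0001010, weight = 2.
  m = 111 → c = 1001101, weight = 4.
Tally weights:
  weight 0: 1 codewords.
  weight 1: 1 codewords.
  weight 2: 1 codewords.
  weight 3: 3 codewords.
  weight 4: 2 codewords.
Minimum distance d = smallest w > 0 with A_w > 0 = 1.
Sanity: Σ A_w = 8 = 2^3 = 8 ✓.


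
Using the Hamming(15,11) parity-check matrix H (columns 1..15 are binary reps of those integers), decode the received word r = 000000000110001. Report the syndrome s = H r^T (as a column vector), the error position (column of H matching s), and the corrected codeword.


s = (1, 1, 1, 0)^T, error position = 14, corrected codeword c = 000000000110011

Compute s = H r^T mod 2 one row at a time:
  s_1 = 0 + 0 + 1 + 1 + 0 + 0 + 0 + 1 = 3 ≡ 1 (mod 2).
  s_2 = 0 + 0 + 0 + 0 + 0 + 0 + 0 + 1 = 1 ≡ 1 (mod 2).
  s_3 = 0 + 0 + 0 + 0 + 1 + 1 + 0 + 1 = 3 ≡ 1 (mod 2).
  s_4 = 0 + 0 + 0 + 0 + 0 + 1 + 0 + 1 = 2 ≡ 0 (mod 2).
s = (1, 1, 1, 0)^T — this equals column 14 of H (binary 1110), so error is at position 14.
Correct: flip bit 14 of r = 000000000110001 to get c = 000000000110011.


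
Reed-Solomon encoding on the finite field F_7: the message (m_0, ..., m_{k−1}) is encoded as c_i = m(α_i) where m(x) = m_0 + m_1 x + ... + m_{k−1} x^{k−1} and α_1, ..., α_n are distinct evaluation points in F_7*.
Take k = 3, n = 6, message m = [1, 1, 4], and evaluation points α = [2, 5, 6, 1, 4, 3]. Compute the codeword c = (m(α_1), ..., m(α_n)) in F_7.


c = [5, 1, 4, 6, 6, 5]

Message polynomial: m(x) = 1 + 1·x + 4·x^2 (mod 7).
For each evaluation point α_i, compute m(α_i) mod 7:
  α_1 = 2: Horner steps 4 → 2 → 5, so m(2) = 5.
  α_2 = 5: Horner steps 4 → 0 → 1, so m(5) = 1.
  α_3 = 6: Horner steps 4 → 4 → 4, so m(6) = 4.
  α_4 = 1: Horner steps 4 → 5 → 6, so m(1) = 6.
  α_5 = 4: Horner steps 4 → 3 → 6, so m(4) = 6.
  α_6 = 3: Horner steps 4 → 6 → 5, so m(3) = 5.
Codeword c = [5, 1, 4, 6, 6, 5] ∈ F_7^6.


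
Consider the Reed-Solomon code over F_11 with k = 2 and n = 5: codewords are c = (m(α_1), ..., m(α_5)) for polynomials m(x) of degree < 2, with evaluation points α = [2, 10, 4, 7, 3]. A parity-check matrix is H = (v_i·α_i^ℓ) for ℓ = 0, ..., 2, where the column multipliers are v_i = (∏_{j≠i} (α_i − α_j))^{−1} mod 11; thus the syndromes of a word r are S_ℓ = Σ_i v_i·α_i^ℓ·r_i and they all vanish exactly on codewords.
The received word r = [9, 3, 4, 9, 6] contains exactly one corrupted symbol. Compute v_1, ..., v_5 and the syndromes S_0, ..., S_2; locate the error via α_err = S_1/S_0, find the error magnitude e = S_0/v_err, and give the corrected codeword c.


S = (4, 8, 5), error at position 1, error magnitude e = 1, c = [8, 3, 4, 9, 6].

Step 1: column multipliers v_i = (∏_{j≠i}(α_i − α_j))^{−1} mod 11.
  i = 1 (α = 2): (2−10)(2−4)(2−7)(2−3) = (−8)·(−2)·(−5)·(−1) = 80 ≡ 3, so v_1 = 3^{−1} = 4 (mod 11).
  i = 2 (α = 10): (10−2)(10−4)(10−7)(10−3) = 8·6·3·7 = 1008 ≡ 7, so v_2 = 7^{−1} = 8 (mod 11).
  i = 3 (α = 4): (4−2)(4−10)(4−7)(4−3) = 2·(−6)·(−3)·1 = 36 ≡ 3, so v_3 = 3^{−1} = 4 (mod 11).
  i = 4 (α = 7): (7−2)(7−10)(7−4)(7−3) = 5·(−3)·3·4 = −180 ≡ 7, so v_4 = 7^{−1} = 8 (mod 11).
  i = 5 (α = 3): (3−2)(3−10)(3−4)(3−7) = 1·(−7)·(−1)·(−4) = −28 ≡ 5, so v_5 = 5^{−1} = 9 (mod 11).
  v = [4, 8, 4, 8, 9].
Step 2: syndromes of r = [9, 3, 4, 9, 6] (all sums mod 11).
  S_0 = Σ v_i r_i = 4·9 + 8·3 + 4·4 + 8·9 + 9·6 = 202 ≡ 4.
  S_1 = Σ v_i α_i r_i = 4·2·9 + 8·10·3 + 4·4·4 + 8·7·9 + 9·3·6 = 1042 ≡ 8.
  α_i^2 mod 11 = [4, 1, 5, 5, 9].
  S_2 = Σ v_i α_i^2 r_i = 4·4·9 + 8·1·3 + 4·5·4 + 8·5·9 + 9·9·6 = 1094 ≡ 5.
  S = (4, 8, 5) ≠ 0, so r is not a codeword (an error is present).
Step 3: locate the error. For a single error e at position i, S_ℓ = v_i·e·α_i^ℓ, so α_err = S_1/S_0.
  S_0^{−1} = 4^{−1} = 3 (mod 11), so α_err = 8·3 = 24 ≡ 2 = α_1. Error position i = 1.
  Consistency check: S_2/S_1 = 5·7 = 35 ≡ 2 = α_err ✓ (single-error assumption holds).
Step 4: error magnitude e = S_0/v_1 = S_0·∏_{j≠1}(α_1 − α_j) = 4·3 = 12 ≡ 1 (mod 11).
Step 5: correct position 1: c_1 = r_1 − e = 9 − 1 ≡ 8 (mod 11). Hence c = [8, 3, 4, 9, 6].
  Check: interpolating c through the α_i gives m(x) = 1 + 9·x (degree < 2) with m(α_i) = c_i for every i, so c is indeed a codeword.


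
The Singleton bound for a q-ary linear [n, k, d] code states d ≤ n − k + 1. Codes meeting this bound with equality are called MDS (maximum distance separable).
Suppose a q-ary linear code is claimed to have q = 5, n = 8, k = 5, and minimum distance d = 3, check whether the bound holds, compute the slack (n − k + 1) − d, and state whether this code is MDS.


Singleton RHS = n − k + 1 = 4, slack = 1, bound satisfied, not MDS.

Singleton bound: d ≤ n − k + 1.
Here n = 8, k = 5, so n − k + 1 = 4.
Given d = 3, check d ≤ 4: YES.
Slack = (n − k + 1) − d = 1.
The code is NOT MDS (slack = 1 > 0).
Description: the claimed parameters are [8, 5, 3]_5; such a code would be non-MDS.


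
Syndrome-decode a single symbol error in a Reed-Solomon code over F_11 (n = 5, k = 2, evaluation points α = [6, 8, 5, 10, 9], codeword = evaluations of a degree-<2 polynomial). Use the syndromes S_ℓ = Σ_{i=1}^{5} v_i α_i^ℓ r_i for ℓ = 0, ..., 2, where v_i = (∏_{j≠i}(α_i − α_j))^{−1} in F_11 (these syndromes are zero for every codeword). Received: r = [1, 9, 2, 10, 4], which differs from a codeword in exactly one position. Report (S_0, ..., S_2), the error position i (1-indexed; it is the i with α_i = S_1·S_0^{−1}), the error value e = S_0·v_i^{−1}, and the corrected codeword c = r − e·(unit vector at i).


S = (9, 10, 5), error at position 1, error magnitude e = 4, c = [8, 9, 2, 10, 4].

Step 1: column multipliers v_i = (∏_{j≠i}(α_i − α_j))^{−1} mod 11.
  i = 1 (α = 6): (6−8)(6−5)(6−10)(6−9) = (−2)·1·(−4)·(−3) = −24 ≡ 9, so v_1 = 9^{−1} = 5 (mod 11).
  i = 2 (α = 8): (8−6)(8−5)(8−10)(8−9) = 2·3·(−2)·(−1) = 12 ≡ 1, so v_2 = 1^{−1} = 1 (mod 11).
  i = 3 (α = 5): (5−6)(5−8)(5−10)(5−9) = (−1)·(−3)·(−5)·(−4) = 60 ≡ 5, so v_3 = 5^{−1} = 9 (mod 11).
  i = 4 (α = 10): (10−6)(10−8)(10−5)(10−9) = 4·2·5·1 = 40 ≡ 7, so v_4 = 7^{−1} = 8 (mod 11).
  i = 5 (α = 9): (9−6)(9−8)(9−5)(9−10) = 3·1·4·(−1) = −12 ≡ 10, so v_5 = 10^{−1} = 10 (mod 11).
  v = [5, 1, 9, 8, 10].
Step 2: syndromes of r = [1, 9, 2, 10, 4] (all sums mod 11).
  S_0 = Σ v_i r_i = 5·1 + 1·9 + 9·2 + 8·10 + 10·4 = 152 ≡ 9.
  S_1 = Σ v_i α_i r_i = 5·6·1 + 1·8·9 + 9·5·2 + 8·10·10 + 10·9·4 = 1352 ≡ 10.
  α_i^2 mod 11 = [3, 9, 3, 1, 4].
  S_2 = Σ v_i α_i^2 r_i = 5·3·1 + 1·9·9 + 9·3·2 + 8·1·10 + 10·4·4 = 390 ≡ 5.
  S = (9, 10, 5) ≠ 0, so r is not a codeword (an error is present).
Step 3: locate the error. For a single error e at position i, S_ℓ = v_i·e·α_i^ℓ, so α_err = S_1/S_0.
  S_0^{−1} = 9^{−1} = 5 (mod 11), so α_err = 10·5 = 50 ≡ 6 = α_1. Error position i = 1.
  Consistency check: S_2/S_1 = 5·10 = 50 ≡ 6 = α_err ✓ (single-error assumption holds).
Step 4: error magnitude e = S_0/v_1 = S_0·∏_{j≠1}(α_1 − α_j) = 9·9 = 81 ≡ 4 (mod 11).
Step 5: correct position 1: c_1 = r_1 − e = 1 − 4 ≡ 8 (mod 11). Hence c = [8, 9, 2, 10, 4].
  Check: interpolating c through the α_i gives m(x) = 5 + 6·x (degree < 2) with m(α_i) = c_i for every i, so c is indeed a codeword.


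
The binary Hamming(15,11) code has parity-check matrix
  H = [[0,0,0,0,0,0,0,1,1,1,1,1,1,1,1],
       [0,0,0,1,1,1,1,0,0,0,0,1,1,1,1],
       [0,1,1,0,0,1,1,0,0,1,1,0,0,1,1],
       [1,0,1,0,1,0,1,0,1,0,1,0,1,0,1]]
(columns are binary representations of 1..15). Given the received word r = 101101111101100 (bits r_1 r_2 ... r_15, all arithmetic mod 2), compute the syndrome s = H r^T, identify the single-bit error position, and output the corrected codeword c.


s = (1, 1, 0, 1)^T, error position = 13, corrected codeword c = 101101111101000

Compute s = H r^T mod 2 one row at a time:
  s_1 = 1 + 1 + 1 + 0 + 1 + 1 + 0 + 0 = 5 ≡ 1 (mod 2).
  s_2 = 1 + 0 + 1 + 1 + 1 + 1 + 0 + 0 = 5 ≡ 1 (mod 2).
  s_3 = 0 + 1 + 1 + 1 + 1 + 0 + 0 + 0 = 4 ≡ 0 (mod 2).
  s_4 = 1 + 1 + 0 + 1 + 1 + 0 + 1 + 0 = 5 ≡ 1 (mod 2).
s = (1, 1, 0, 1)^T — this equals column 13 of H (binary 1101), so error is at position 13.
Correct: flip bit 13 of r = 101101111101100 to get c = 101101111101000.


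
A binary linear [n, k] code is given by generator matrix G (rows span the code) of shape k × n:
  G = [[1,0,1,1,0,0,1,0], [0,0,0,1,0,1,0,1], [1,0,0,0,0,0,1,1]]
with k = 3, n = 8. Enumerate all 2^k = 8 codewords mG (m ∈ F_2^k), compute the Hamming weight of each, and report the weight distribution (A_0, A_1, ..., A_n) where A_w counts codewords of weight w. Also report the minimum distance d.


Weight distribution: A_0 = 1, A_2 = 1, A_3 = 3, A_4 = 2, A_5 = 1. Minimum distance d = 2.

Enumerate all 2^3 = 8 messages m ∈ F_2^3.
For each, compute codeword c = mG in F_2^8, then tally its weight.
  m = 000 → c = 00000000, weight = 0.
  m = 100 → c = 10110010, weight = 4.
  m = 010 → c = 00010101, weight = 3.
  m = 110 → c = 10100111, weight = 5.
  m = 001 → c = 10000011, weight = 3.
  m = 101 → c = 00110001, weight = 3.
  m = 011 → c = 10010110, weight = 4.
  m = 111 → c = 00100100, weight = 2.
Tally weights:
  weight 0: 1 codewords.
  weight 2: 1 codewords.
  weight 3: 3 codewords.
  weight 4: 2 codewords.
  weight 5: 1 codewords.
Minimum distance d = smallest w > 0 with A_w > 0 = 2.
Sanity: Σ A_w = 8 = 2^3 = 8 ✓.


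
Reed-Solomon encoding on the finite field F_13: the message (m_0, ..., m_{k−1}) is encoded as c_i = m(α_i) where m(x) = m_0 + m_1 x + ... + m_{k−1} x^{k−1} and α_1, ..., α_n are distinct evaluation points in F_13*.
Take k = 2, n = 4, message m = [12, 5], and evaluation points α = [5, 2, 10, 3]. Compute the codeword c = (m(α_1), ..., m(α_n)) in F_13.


c = [11, 9, 10, 1]

Message polynomial: m(x) = 12 + 5·x (mod 13).
For each evaluation point α_i, compute m(α_i) mod 13:
  α_1 = 5: Horner steps 5 → 11, so m(5) = 11.
  α_2 = 2: Horner steps 5 → 9, so m(2) = 9.
  α_3 = 10: Horner steps 5 → 10, so m(10) = 10.
  α_4 = 3: Horner steps 5 → 1, so m(3) = 1.
Codeword c = [11, 9, 10, 1] ∈ F_13^4.


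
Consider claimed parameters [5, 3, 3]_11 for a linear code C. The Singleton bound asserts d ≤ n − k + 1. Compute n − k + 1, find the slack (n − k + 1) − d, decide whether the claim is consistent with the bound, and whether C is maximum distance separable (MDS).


Singleton RHS = n − k + 1 = 3, slack = 0, bound satisfied, MDS.

Singleton bound: d ≤ n − k + 1.
Here n = 5, k = 3, so n − k + 1 = 3.
Given d = 3, check d ≤ 3: YES.
Slack = (n − k + 1) − d = 0.
The code is MDS (slack = 0).
Description: the claimed parameters are [5, 3, 3]_11; such a code would be MDS (meets Singleton bound).


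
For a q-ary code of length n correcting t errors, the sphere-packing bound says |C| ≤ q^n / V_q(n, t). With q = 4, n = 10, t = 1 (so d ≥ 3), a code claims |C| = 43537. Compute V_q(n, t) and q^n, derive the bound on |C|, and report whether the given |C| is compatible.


V_q(n, t) = 31, q^n = 1048576, Hamming bound = 33825, |C| = 43537 > bound (violated).

Step 1: Compute V_q(n, t) = Σ_{j=0}^1 C(n, j) (q−1)^j.
  j = 0: C(10,0)·(3)^0 = 1·1 = 1.
  j = 1: C(10,1)·(3)^1 = 10·3 = 30.
  V_q(n, t) = 1 + 30 = 31.
Step 2: q^n = 4^10 = 1048576.
Step 3: Hamming bound ⌊q^n / V_q(n,t)⌋ = ⌊1048576/31⌋ = 33825.
Step 4: Compare |C| = 43537 to 33825: violated.
The claimed |C| lies above the Hamming bound, so no 4-ary code of length 10 with d ≥ 3 can have 43537 codewords.


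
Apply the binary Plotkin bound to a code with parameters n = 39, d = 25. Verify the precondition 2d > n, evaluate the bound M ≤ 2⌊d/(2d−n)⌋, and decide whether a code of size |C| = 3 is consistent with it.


Plotkin bound M ≤ 4; given |C| = 3 ≤ bound (satisfied).

Check applicability: 2d = 50, n = 39.
2d − n = 11 > 0, so Plotkin applies.
Compute d/(2d−n) = 25/11 ≈ 2.2727.
⌊d/(2d−n)⌋ = 2.
Plotkin bound: M ≤ 2·2 = 4.
Given |C| = 3, check: satisfied.
This |C| is below the Plotkin bound.


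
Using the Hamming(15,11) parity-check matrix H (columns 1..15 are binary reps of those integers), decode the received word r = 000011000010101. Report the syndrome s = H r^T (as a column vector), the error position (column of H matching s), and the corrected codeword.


s = (1, 0, 1, 0)^T, error position = 10, corrected codeword c = 000011000110101

Compute s = H r^T mod 2 one row at a time:
  s_1 = 0 + 0 + 0 + 1 + 0 + 1 + 0 + 1 = 3 ≡ 1 (mod 2).
  s_2 = 0 + 1 + 1 + 0 + 0 + 1 + 0 + 1 = 4 ≡ 0 (mod 2).
  s_3 = 0 + 0 + 1 + 0 + 0 + 1 + 0 + 1 = 3 ≡ 1 (mod 2).
  s_4 = 0 + 0 + 1 + 0 + 0 + 1 + 1 + 1 = 4 ≡ 0 (mod 2).
s = (1, 0, 1, 0)^T — this equals column 10 of H (binary 1010), so error is at position 10.
Correct: flip bit 10 of r = 000011000010101 to get c = 000011000110101.


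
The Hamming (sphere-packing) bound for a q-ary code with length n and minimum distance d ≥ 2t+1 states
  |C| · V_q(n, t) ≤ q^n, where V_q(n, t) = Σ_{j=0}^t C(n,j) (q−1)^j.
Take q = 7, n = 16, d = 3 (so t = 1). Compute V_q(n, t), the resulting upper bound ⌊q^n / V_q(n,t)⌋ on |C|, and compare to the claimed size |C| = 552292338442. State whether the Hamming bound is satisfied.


V_q(n, t) = 97, q^n = 33232930569601, Hamming bound = 342607531645, |C| = 552292338442 > bound (violated).

Step 1: Compute V_q(n, t) = Σ_{j=0}^1 C(n, j) (q−1)^j.
  j = 0: C(16,0)·(6)^0 = 1·1 = 1.
  j = 1: C(16,1)·(6)^1 = 16·6 = 96.
  V_q(n, t) = 1 + 96 = 97.
Step 2: q^n = 7^16 = 33232930569601.
Step 3: Hamming bound ⌊q^n / V_q(n,t)⌋ = ⌊33232930569601/97⌋ = 342607531645.
Step 4: Compare |C| = 552292338442 to 342607531645: violated.
The claimed |C| lies above the Hamming bound, so no 7-ary code of length 16 with d ≥ 3 can have 552292338442 codewords.


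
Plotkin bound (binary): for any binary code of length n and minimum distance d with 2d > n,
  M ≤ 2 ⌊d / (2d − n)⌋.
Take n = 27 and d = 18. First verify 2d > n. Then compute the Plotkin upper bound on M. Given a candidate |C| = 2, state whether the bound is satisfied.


Plotkin bound M ≤ 4; given |C| = 2 ≤ bound (satisfied).

Check applicability: 2d = 36, n = 27.
2d − n = 9 > 0, so Plotkin applies.
Compute d/(2d−n) = 18/9 ≈ 2.0000.
⌊d/(2d−n)⌋ = 2.
Plotkin bound: M ≤ 2·2 = 4.
Given |C| = 2, check: satisfied.
This |C| is below the Plotkin bound.


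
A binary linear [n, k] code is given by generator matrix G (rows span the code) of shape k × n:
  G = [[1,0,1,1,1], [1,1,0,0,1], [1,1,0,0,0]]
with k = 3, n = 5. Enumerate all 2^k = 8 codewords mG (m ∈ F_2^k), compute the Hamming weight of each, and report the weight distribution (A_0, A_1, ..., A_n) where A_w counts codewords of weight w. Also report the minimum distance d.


Weight distribution: A_0 = 1, A_1 = 1, A_2 = 1, A_3 = 3, A_4 = 2. Minimum distance d = 1.

Enumerate all 2^3 = 8 messages m ∈ F_2^3.
For each, compute codeword c = mG in F_2^5, then tally its weight.
  m = 000 → c = 00000, weight = 0.
  m = 100 → c = 10111, weight = 4.
  m = 010 → c = 11001, weight = 3.
  m = 110 → c = 01110, weight = 3.
  m = 001 → c = 11000, weight = 2.
  m = 101 → c = 01111, weight = 4.
  m = 011 → c = 00001, weight = 1.
  m = 111 → c = 10110, weight = 3.
Tally weights:
  weight 0: 1 codewords.
  weight 1: 1 codewords.
  weight 2: 1 codewords.
  weight 3: 3 codewords.
  weight 4: 2 codewords.
Minimum distance d = smallest w > 0 with A_w > 0 = 1.
Sanity: Σ A_w = 8 = 2^3 = 8 ✓.


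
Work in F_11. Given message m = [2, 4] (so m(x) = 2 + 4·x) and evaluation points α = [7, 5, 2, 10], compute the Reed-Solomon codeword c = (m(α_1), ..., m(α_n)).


c = [8, 0, 10, 9]

Message polynomial: m(x) = 2 + 4·x (mod 11).
For each evaluation point α_i, compute m(α_i) mod 11:
  α_1 = 7: Horner steps 4 → 8, so m(7) = 8.
  α_2 = 5: Horner steps 4 → 0, so m(5) = 0.
  α_3 = 2: Horner steps 4 → 10, so m(2) = 10.
  α_4 = 10: Horner steps 4 → 9, so m(10) = 9.
Codeword c = [8, 0, 10, 9] ∈ F_11^4.


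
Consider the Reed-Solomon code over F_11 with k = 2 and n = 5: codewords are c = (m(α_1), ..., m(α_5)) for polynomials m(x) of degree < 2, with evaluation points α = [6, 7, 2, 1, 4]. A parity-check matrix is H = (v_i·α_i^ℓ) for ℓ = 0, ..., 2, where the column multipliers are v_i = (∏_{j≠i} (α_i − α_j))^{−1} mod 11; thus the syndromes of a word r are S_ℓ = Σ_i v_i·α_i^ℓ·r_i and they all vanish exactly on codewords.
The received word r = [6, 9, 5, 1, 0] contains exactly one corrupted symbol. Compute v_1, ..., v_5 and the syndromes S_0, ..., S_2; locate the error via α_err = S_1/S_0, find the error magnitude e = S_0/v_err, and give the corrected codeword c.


S = (5, 5, 5), error at position 4, error magnitude e = 10, c = [6, 9, 5, 2, 0].

Step 1: column multipliers v_i = (∏_{j≠i}(α_i − α_j))^{−1} mod 11.
  i = 1 (α = 6): (6−7)(6−2)(6−1)(6−4) = (−1)·4·5·2 = −40 ≡ 4, so v_1 = 4^{−1} = 3 (mod 11).
  i = 2 (α = 7): (7−6)(7−2)(7−1)(7−4) = 1·5·6·3 = 90 ≡ 2, so v_2 = 2^{−1} = 6 (mod 11).
  i = 3 (α = 2): (2−6)(2−7)(2−1)(2−4) = (−4)·(−5)·1·(−2) = −40 ≡ 4, so v_3 = 4^{−1} = 3 (mod 11).
  i = 4 (α = 1): (1−6)(1−7)(1−2)(1−4) = (−5)·(−6)·(−1)·(−3) = 90 ≡ 2, so v_4 = 2^{−1} = 6 (mod 11).
  i = 5 (α = 4): (4−6)(4−7)(4−2)(4−1) = (−2)·(−3)·2·3 = 36 ≡ 3, so v_5 = 3^{−1} = 4 (mod 11).
  v = [3, 6, 3, 6, 4].
Step 2: syndromes of r = [6, 9, 5, 1, 0] (all sums mod 11).
  S_0 = Σ v_i r_i = 3·6 + 6·9 + 3·5 + 6·1 + 4·0 = 93 ≡ 5.
  S_1 = Σ v_i α_i r_i = 3·6·6 + 6·7·9 + 3·2·5 + 6·1·1 + 4·4·0 = 522 ≡ 5.
  α_i^2 mod 11 = [3, 5, 4, 1, 5].
  S_2 = Σ v_i α_i^2 r_i = 3·3·6 + 6·5·9 + 3·4·5 + 6·1·1 + 4·5·0 = 390 ≡ 5.
  S = (5, 5, 5) ≠ 0, so r is not a codeword (an error is present).
Step 3: locate the error. For a single error e at position i, S_ℓ = v_i·e·α_i^ℓ, so α_err = S_1/S_0.
  S_0^{−1} = 5^{−1} = 9 (mod 11), so α_err = 5·9 = 45 ≡ 1 = α_4. Error position i = 4.
  Consistency check: S_2/S_1 = 5·9 = 45 ≡ 1 = α_err ✓ (single-error assumption holds).
Step 4: error magnitude e = S_0/v_4 = S_0·∏_{j≠4}(α_4 − α_j) = 5·2 = 10 ≡ 10 (mod 11).
Step 5: correct position 4: c_4 = r_4 − e = 1 − 10 ≡ 2 (mod 11). Hence c = [6, 9, 5, 2, 0].
  Check: interpolating c through the α_i gives m(x) = 10 + 3·x (degree < 2) with m(α_i) = c_i for every i, so c is indeed a codeword.
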